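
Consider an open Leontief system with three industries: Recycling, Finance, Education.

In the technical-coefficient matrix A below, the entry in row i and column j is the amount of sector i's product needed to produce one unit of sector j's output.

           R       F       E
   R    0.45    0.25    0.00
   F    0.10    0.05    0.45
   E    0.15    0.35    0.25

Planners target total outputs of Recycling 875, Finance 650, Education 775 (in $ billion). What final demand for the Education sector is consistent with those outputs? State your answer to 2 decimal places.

d_E = 222.50

I − A =
  [   0.55    -0.25     0.00]
  [  -0.10     0.95    -0.45]
  [  -0.15    -0.35     0.75]
d = (I − A) x:
  d_R = (+0.55)·875 + (-0.25)·650 + (+0.00)·775 = 318.75
  d_F = (-0.10)·875 + (+0.95)·650 + (-0.45)·775 = 181.25
  d_E = (-0.15)·875 + (-0.35)·650 + (+0.75)·775 = 222.50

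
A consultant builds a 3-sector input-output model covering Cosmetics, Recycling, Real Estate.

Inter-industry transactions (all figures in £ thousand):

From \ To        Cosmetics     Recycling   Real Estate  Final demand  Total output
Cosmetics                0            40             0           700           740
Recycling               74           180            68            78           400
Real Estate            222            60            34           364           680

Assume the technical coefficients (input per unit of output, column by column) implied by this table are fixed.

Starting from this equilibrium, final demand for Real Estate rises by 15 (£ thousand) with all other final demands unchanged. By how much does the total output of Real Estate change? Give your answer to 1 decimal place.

Technical coefficients a_ij = z_ij / X_j:
  a_11 = 0/740 = 0.00, a_21 = 74/740 = 0.10, a_31 = 222/740 = 0.30
  a_12 = 40/400 = 0.10, a_22 = 180/400 = 0.45, a_32 = 60/400 = 0.15
  a_13 = 0/680 = 0.00, a_23 = 68/680 = 0.10, a_33 = 34/680 = 0.05
I − A =
  [   1.00    -0.10     0.00]
  [  -0.10     0.55    -0.10]
  [  -0.30    -0.15     0.95]
Cofactors of I−A, C_ij = (−1)^(i+j)·(minor ij) (rows/columns in the sector order above):
  C_11 = (0.55)(0.95) − (-0.10)(-0.15) = 0.5075
  C_12 = −[(-0.10)(0.95) − (-0.10)(-0.30)] = 0.1250
  C_13 = (-0.10)(-0.15) − (0.55)(-0.30) = 0.1800
  C_21 = −[(-0.10)(0.95) − (0.00)(-0.15)] = 0.0950
  C_22 = (1.00)(0.95) − (0.00)(-0.30) = 0.9500
  C_23 = −[(1.00)(-0.15) − (-0.10)(-0.30)] = 0.1800
  C_31 = (-0.10)(-0.10) − (0.00)(0.55) = 0.0100
  C_32 = −[(1.00)(-0.10) − (0.00)(-0.10)] = 0.1000
  C_33 = (1.00)(0.55) − (-0.10)(-0.10) = 0.5400
det(I−A) = Σ_j (I−A)_1j·C_1j = (1.00)(0.5075) + (-0.10)(0.1250) + (0.00)(0.1800) = 0.4950
adj(I−A) = Cᵀ =
  [ 0.5075   0.0950   0.0100]
  [ 0.1250   0.9500   0.1000]
  [ 0.1800   0.1800   0.5400]
(I − A)⁻¹ = adj(I−A) / det(I−A) ≈
  [   1.0253     0.1919     0.0202]
  [   0.2525     1.9192     0.2020]
  [   0.3636     0.3636     1.0909]
Δx = (I − A)⁻¹ Δd with Δd having +15 in the Real Estate component and 0 elsewhere.
So Δx_3 = L_33 · (+15), where L_33 = adj(I−A)_33 / det(I−A) = 0.5400 / 0.4950.
Δx_3 = 0.5400 × (+15) / 0.4950 = 8.10 / 0.4950 ≈ 16.4.

Δx_3 = 16.4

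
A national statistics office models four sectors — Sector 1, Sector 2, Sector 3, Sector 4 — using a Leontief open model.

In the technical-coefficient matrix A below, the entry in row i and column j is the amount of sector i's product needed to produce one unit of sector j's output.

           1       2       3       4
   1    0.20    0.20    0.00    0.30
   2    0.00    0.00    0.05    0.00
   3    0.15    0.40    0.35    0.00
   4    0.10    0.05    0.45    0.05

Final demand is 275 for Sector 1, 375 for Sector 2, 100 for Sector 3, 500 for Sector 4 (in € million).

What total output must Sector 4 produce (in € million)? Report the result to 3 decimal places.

x_4 = 906.681

I − A =
  [   0.80    -0.20     0.00    -0.30]
  [   0.00     1.00    -0.05     0.00]
  [  -0.15    -0.40     0.65     0.00]
  [  -0.10    -0.05    -0.45     0.95]
Compute the cofactors C_ij = (−1)^(i+j)·(3×3 minor ij) of I−A; the adjugate is their transpose:
adj(I−A) = Cᵀ =
  [ 0.598500   0.187250   0.145250   0.189000]
  [ 0.007125   0.454250   0.036500   0.002250]
  [ 0.142500   0.322750   0.730000   0.045000]
  [ 0.130875   0.196500   0.363000   0.502500]
det(I−A) = Σ_j (I−A)_1j·C_1j = (0.80)(0.598500) + (-0.20)(0.007125) + (0.00)(0.142500) + (-0.30)(0.130875) = 0.4381125
(I − A)⁻¹ = adj(I−A) / det(I−A) ≈
  [   1.3661     0.4274     0.3315     0.4314]
  [   0.0163     1.0368     0.0833     0.0051]
  [   0.3253     0.7367     1.6662     0.1027]
  [   0.2987     0.4485     0.8286     1.1470]
x = (I − A)⁻¹ d = adj(I−A)·d / det(I−A), with det(I−A) = 0.4381125:
  x_1 = (0.598500·275 + 0.187250·375 + 0.145250·100 + 0.189000·500) / 0.4381125 = 343.83125 / 0.4381125 ≈ 784.801
  x_2 = (0.007125·275 + 0.454250·375 + 0.036500·100 + 0.002250·500) / 0.4381125 = 177.078125 / 0.4381125 ≈ 404.184
  x_3 = (0.142500·275 + 0.322750·375 + 0.730000·100 + 0.045000·500) / 0.4381125 = 255.71875 / 0.4381125 ≈ 583.683
  x_4 = (0.130875·275 + 0.196500·375 + 0.363000·100 + 0.502500·500) / 0.4381125 = 397.228125 / 0.4381125 ≈ 906.681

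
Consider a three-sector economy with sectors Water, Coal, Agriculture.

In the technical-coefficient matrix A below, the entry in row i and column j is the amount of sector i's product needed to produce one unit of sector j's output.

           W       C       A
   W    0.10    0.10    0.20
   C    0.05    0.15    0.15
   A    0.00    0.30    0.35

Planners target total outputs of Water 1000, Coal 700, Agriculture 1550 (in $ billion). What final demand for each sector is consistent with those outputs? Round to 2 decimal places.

I − A =
  [   0.90    -0.10    -0.20]
  [  -0.05     0.85    -0.15]
  [   0.00    -0.30     0.65]
d = (I − A) x:
  d_W = (+0.90)·1000 + (-0.10)·700 + (-0.20)·1550 = 520.00
  d_C = (-0.05)·1000 + (+0.85)·700 + (-0.15)·1550 = 312.50
  d_A = (+0.00)·1000 + (-0.30)·700 + (+0.65)·1550 = 797.50

d_W = 520.00, d_C = 312.50, d_A = 797.50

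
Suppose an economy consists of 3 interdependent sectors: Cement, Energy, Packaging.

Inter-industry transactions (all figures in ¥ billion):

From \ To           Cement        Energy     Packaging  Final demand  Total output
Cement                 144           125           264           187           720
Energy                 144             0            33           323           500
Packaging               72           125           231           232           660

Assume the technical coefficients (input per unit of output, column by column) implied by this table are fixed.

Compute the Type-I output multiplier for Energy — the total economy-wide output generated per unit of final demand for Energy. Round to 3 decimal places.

Technical coefficients a_ij = z_ij / X_j:
  a_11 = 144/720 = 0.20, a_21 = 144/720 = 0.20, a_31 = 72/720 = 0.10
  a_12 = 125/500 = 0.25, a_22 = 0/500 = 0.00, a_32 = 125/500 = 0.25
  a_13 = 264/660 = 0.40, a_23 = 33/660 = 0.05, a_33 = 231/660 = 0.35
I − A =
  [   0.80    -0.25    -0.40]
  [  -0.20     1.00    -0.05]
  [  -0.10    -0.25     0.65]
Cofactors of I−A, C_ij = (−1)^(i+j)·(minor ij) (rows/columns in the sector order above):
  C_11 = (1.00)(0.65) − (-0.05)(-0.25) = 0.6375
  C_12 = −[(-0.20)(0.65) − (-0.05)(-0.10)] = 0.1350
  C_13 = (-0.20)(-0.25) − (1.00)(-0.10) = 0.1500
  C_21 = −[(-0.25)(0.65) − (-0.40)(-0.25)] = 0.2625
  C_22 = (0.80)(0.65) − (-0.40)(-0.10) = 0.4800
  C_23 = −[(0.80)(-0.25) − (-0.25)(-0.10)] = 0.2250
  C_31 = (-0.25)(-0.05) − (-0.40)(1.00) = 0.4125
  C_32 = −[(0.80)(-0.05) − (-0.40)(-0.20)] = 0.1200
  C_33 = (0.80)(1.00) − (-0.25)(-0.20) = 0.7500
det(I−A) = Σ_j (I−A)_1j·C_1j = (0.80)(0.6375) + (-0.25)(0.1350) + (-0.40)(0.1500) = 0.41625
adj(I−A) = Cᵀ =
  [ 0.6375   0.2625   0.4125]
  [ 0.1350   0.4800   0.1200]
  [ 0.1500   0.2250   0.7500]
(I − A)⁻¹ = adj(I−A) / det(I−A) ≈
  [   1.5315     0.6306     0.9910]
  [   0.3243     1.1532     0.2883]
  [   0.3604     0.5405     1.8018]
The output multiplier for sector j is the column-j sum of the Leontief inverse (I − A)⁻¹ = adj(I−A) / det(I−A).
Column 2 of adj(I−A): (0.2625, 0.4800, 0.2250); det(I−A) = 0.41625.
m_2 = (0.2625 + 0.4800 + 0.2250) / 0.41625 = 0.9675 / 0.41625 ≈ 2.324.

m_2 = 2.324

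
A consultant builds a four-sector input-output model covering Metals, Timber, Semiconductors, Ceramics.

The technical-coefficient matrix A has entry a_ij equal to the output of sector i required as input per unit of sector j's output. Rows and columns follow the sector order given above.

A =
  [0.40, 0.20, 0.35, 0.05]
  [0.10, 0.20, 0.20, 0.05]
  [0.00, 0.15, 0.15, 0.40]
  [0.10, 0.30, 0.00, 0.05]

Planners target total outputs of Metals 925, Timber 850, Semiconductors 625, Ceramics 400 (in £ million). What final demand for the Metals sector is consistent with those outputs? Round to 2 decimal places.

d_1 = 146.25

I − A =
  [   0.60    -0.20    -0.35    -0.05]
  [  -0.10     0.80    -0.20    -0.05]
  [   0.00    -0.15     0.85    -0.40]
  [  -0.10    -0.30     0.00     0.95]
d = (I − A) x:
  d_1 = (+0.60)·925 + (-0.20)·850 + (-0.35)·625 + (-0.05)·400 = 146.25
  d_2 = (-0.10)·925 + (+0.80)·850 + (-0.20)·625 + (-0.05)·400 = 442.50
  d_3 = (+0.00)·925 + (-0.15)·850 + (+0.85)·625 + (-0.40)·400 = 243.75
  d_4 = (-0.10)·925 + (-0.30)·850 + (+0.00)·625 + (+0.95)·400 = 32.50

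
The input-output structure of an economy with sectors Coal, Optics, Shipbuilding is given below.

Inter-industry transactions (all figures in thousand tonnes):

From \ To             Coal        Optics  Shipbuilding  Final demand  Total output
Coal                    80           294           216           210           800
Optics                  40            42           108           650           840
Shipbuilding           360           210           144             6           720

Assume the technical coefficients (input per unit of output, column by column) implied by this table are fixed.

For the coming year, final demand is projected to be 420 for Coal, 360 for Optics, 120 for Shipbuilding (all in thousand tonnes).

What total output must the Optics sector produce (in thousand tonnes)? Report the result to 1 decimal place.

Technical coefficients a_ij = z_ij / X_j:
  a_CC = 80/800 = 0.10, a_OC = 40/800 = 0.05, a_SC = 360/800 = 0.45
  a_CO = 294/840 = 0.35, a_OO = 42/840 = 0.05, a_SO = 210/840 = 0.25
  a_CS = 216/720 = 0.30, a_OS = 108/720 = 0.15, a_SS = 144/720 = 0.20
I − A =
  [   0.90    -0.35    -0.30]
  [  -0.05     0.95    -0.15]
  [  -0.45    -0.25     0.80]
Cofactors of I−A, C_ij = (−1)^(i+j)·(minor ij) (rows/columns in the sector order above):
  C_11 = (0.95)(0.80) − (-0.15)(-0.25) = 0.7225
  C_12 = −[(-0.05)(0.80) − (-0.15)(-0.45)] = 0.1075
  C_13 = (-0.05)(-0.25) − (0.95)(-0.45) = 0.4400
  C_21 = −[(-0.35)(0.80) − (-0.30)(-0.25)] = 0.3550
  C_22 = (0.90)(0.80) − (-0.30)(-0.45) = 0.5850
  C_23 = −[(0.90)(-0.25) − (-0.35)(-0.45)] = 0.3825
  C_31 = (-0.35)(-0.15) − (-0.30)(0.95) = 0.3375
  C_32 = −[(0.90)(-0.15) − (-0.30)(-0.05)] = 0.1500
  C_33 = (0.90)(0.95) − (-0.35)(-0.05) = 0.8375
det(I−A) = Σ_j (I−A)_1j·C_1j = (0.90)(0.7225) + (-0.35)(0.1075) + (-0.30)(0.4400) = 0.480625
adj(I−A) = Cᵀ =
  [ 0.7225   0.3550   0.3375]
  [ 0.1075   0.5850   0.1500]
  [ 0.4400   0.3825   0.8375]
(I − A)⁻¹ = adj(I−A) / det(I−A) ≈
  [   1.5033     0.7386     0.7022]
  [   0.2237     1.2172     0.3121]
  [   0.9155     0.7958     1.7425]
x = (I − A)⁻¹ d = adj(I−A)·d / det(I−A), with det(I−A) = 0.480625:
  x_C = (0.7225·420 + 0.3550·360 + 0.3375·120) / 0.480625 = 471.75 / 0.480625 ≈ 981.5
  x_O = (0.1075·420 + 0.5850·360 + 0.1500·120) / 0.480625 = 273.75 / 0.480625 ≈ 569.6
  x_S = (0.4400·420 + 0.3825·360 + 0.8375·120) / 0.480625 = 423.00 / 0.480625 ≈ 880.1

x_O = 569.6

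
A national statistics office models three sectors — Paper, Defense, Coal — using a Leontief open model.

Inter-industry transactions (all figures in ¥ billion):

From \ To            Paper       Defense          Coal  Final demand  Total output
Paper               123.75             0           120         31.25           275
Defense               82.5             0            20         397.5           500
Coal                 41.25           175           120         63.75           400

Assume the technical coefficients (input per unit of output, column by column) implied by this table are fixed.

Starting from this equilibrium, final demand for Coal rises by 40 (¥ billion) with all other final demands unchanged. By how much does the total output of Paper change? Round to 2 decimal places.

Technical coefficients a_ij = z_ij / X_j:
  a_PP = 123.75/275 = 0.45, a_DP = 82.5/275 = 0.30, a_CP = 41.25/275 = 0.15
  a_PD = 0/500 = 0.00, a_DD = 0/500 = 0.00, a_CD = 175/500 = 0.35
  a_PC = 120/400 = 0.30, a_DC = 20/400 = 0.05, a_CC = 120/400 = 0.30
I − A =
  [   0.55     0.00    -0.30]
  [  -0.30     1.00    -0.05]
  [  -0.15    -0.35     0.70]
Cofactors of I−A, C_ij = (−1)^(i+j)·(minor ij) (rows/columns in the sector order above):
  C_11 = (1.00)(0.70) − (-0.05)(-0.35) = 0.6825
  C_12 = −[(-0.30)(0.70) − (-0.05)(-0.15)] = 0.2175
  C_13 = (-0.30)(-0.35) − (1.00)(-0.15) = 0.2550
  C_21 = −[(0.00)(0.70) − (-0.30)(-0.35)] = 0.1050
  C_22 = (0.55)(0.70) − (-0.30)(-0.15) = 0.3400
  C_23 = −[(0.55)(-0.35) − (0.00)(-0.15)] = 0.1925
  C_31 = (0.00)(-0.05) − (-0.30)(1.00) = 0.3000
  C_32 = −[(0.55)(-0.05) − (-0.30)(-0.30)] = 0.1175
  C_33 = (0.55)(1.00) − (0.00)(-0.30) = 0.5500
det(I−A) = Σ_j (I−A)_1j·C_1j = (0.55)(0.6825) + (0.00)(0.2175) + (-0.30)(0.2550) = 0.298875
adj(I−A) = Cᵀ =
  [ 0.6825   0.1050   0.3000]
  [ 0.2175   0.3400   0.1175]
  [ 0.2550   0.1925   0.5500]
(I − A)⁻¹ = adj(I−A) / det(I−A) ≈
  [   2.2836     0.3513     1.0038]
  [   0.7277     1.1376     0.3931]
  [   0.8532     0.6441     1.8402]
Δx = (I − A)⁻¹ Δd with Δd having +40 in the Coal component and 0 elsewhere.
So Δx_P = L_PC · (+40), where L_PC = adj(I−A)_PC / det(I−A) = 0.3000 / 0.298875.
Δx_P = 0.3000 × (+40) / 0.298875 = 12.00 / 0.298875 ≈ 40.15.

Δx_P = 40.15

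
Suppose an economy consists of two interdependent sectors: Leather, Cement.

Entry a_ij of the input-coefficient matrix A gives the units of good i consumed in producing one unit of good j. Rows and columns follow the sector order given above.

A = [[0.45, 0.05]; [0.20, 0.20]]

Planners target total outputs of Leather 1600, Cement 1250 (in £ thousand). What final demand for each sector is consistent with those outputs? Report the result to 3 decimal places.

I − A =
  [   0.55    -0.05]
  [  -0.20     0.80]
d = (I − A) x:
  d_1 = (+0.55)·1600 + (-0.05)·1250 = 817.500
  d_2 = (-0.20)·1600 + (+0.80)·1250 = 680.000

d_1 = 817.500, d_2 = 680.000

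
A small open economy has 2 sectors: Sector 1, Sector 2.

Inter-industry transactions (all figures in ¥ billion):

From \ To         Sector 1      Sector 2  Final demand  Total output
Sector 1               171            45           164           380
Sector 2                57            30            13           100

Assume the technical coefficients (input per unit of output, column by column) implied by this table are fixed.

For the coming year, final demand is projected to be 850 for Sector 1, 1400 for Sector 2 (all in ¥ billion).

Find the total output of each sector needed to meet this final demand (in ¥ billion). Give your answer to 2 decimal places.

Technical coefficients a_ij = z_ij / X_j:
  a_11 = 171/380 = 0.45, a_21 = 57/380 = 0.15
  a_12 = 45/100 = 0.45, a_22 = 30/100 = 0.30
I − A =
  [   0.55    -0.45]
  [  -0.15     0.70]
det(I−A) = (0.55)(0.70) − (-0.45)(-0.15) = 0.3175
adj(I−A) = [[0.70, 0.45], [0.15, 0.55]]
(I − A)⁻¹ = adj(I−A) / det(I−A) ≈
  [   2.2047     1.4173]
  [   0.4724     1.7323]
x = (I − A)⁻¹ d = adj(I−A)·d / det(I−A), with det(I−A) = 0.3175:
  x_1 = (0.70·850 + 0.45·1400) / 0.3175 = 1225.00 / 0.3175 ≈ 3858.27
  x_2 = (0.15·850 + 0.55·1400) / 0.3175 = 897.50 / 0.3175 ≈ 2826.77

x_1 = 3858.27, x_2 = 2826.77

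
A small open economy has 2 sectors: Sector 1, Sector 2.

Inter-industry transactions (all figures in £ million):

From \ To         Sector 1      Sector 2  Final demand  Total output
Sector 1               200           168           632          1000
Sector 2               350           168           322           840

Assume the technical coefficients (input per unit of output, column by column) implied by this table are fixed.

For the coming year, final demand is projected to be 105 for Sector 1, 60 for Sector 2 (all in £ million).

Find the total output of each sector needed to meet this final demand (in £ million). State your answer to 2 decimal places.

Technical coefficients a_ij = z_ij / X_j:
  a_11 = 200/1000 = 0.20, a_21 = 350/1000 = 0.35
  a_12 = 168/840 = 0.20, a_22 = 168/840 = 0.20
I − A =
  [   0.80    -0.20]
  [  -0.35     0.80]
det(I−A) = (0.80)(0.80) − (-0.20)(-0.35) = 0.5700
adj(I−A) = [[0.80, 0.20], [0.35, 0.80]]
(I − A)⁻¹ = adj(I−A) / det(I−A) ≈
  [   1.4035     0.3509]
  [   0.6140     1.4035]
x = (I − A)⁻¹ d = adj(I−A)·d / det(I−A), with det(I−A) = 0.5700:
  x_1 = (0.80·105 + 0.20·60) / 0.5700 = 96.00 / 0.5700 ≈ 168.42
  x_2 = (0.35·105 + 0.80·60) / 0.5700 = 84.75 / 0.5700 ≈ 148.68

x_1 = 168.42, x_2 = 148.68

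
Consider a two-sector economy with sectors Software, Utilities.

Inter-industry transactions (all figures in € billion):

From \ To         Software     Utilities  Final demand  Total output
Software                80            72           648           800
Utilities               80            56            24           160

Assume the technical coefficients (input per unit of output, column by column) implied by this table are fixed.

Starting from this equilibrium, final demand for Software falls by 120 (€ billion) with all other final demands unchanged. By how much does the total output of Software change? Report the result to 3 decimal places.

Δx_S = -144.444

Technical coefficients a_ij = z_ij / X_j:
  a_SS = 80/800 = 0.10, a_US = 80/800 = 0.10
  a_SU = 72/160 = 0.45, a_UU = 56/160 = 0.35
I − A =
  [   0.90    -0.45]
  [  -0.10     0.65]
det(I−A) = (0.90)(0.65) − (-0.45)(-0.10) = 0.5400
adj(I−A) = [[0.65, 0.45], [0.10, 0.90]]
(I − A)⁻¹ = adj(I−A) / det(I−A) ≈
  [   1.2037     0.8333]
  [   0.1852     1.6667]
Δx = (I − A)⁻¹ Δd with Δd having -120 in the Software component and 0 elsewhere.
So Δx_S = L_SS · (-120), where L_SS = adj(I−A)_SS / det(I−A) = 0.65 / 0.5400.
Δx_S = 0.65 × (-120) / 0.5400 = -78.00 / 0.5400 ≈ -144.444.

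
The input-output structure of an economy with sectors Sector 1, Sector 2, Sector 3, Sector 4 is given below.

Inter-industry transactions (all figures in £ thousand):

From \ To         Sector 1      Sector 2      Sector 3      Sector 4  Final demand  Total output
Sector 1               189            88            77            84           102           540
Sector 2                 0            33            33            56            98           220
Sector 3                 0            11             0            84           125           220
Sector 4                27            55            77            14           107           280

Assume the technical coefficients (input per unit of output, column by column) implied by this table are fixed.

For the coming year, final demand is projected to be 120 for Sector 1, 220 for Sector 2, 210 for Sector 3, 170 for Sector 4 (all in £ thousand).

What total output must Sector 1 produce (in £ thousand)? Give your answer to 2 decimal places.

x_1 = 877.05

Technical coefficients a_ij = z_ij / X_j:
  a_11 = 189/540 = 0.35, a_21 = 0/540 = 0.00, a_31 = 0/540 = 0.00, a_41 = 27/540 = 0.05
  a_12 = 88/220 = 0.40, a_22 = 33/220 = 0.15, a_32 = 11/220 = 0.05, a_42 = 55/220 = 0.25
  a_13 = 77/220 = 0.35, a_23 = 33/220 = 0.15, a_33 = 0/220 = 0.00, a_43 = 77/220 = 0.35
  a_14 = 84/280 = 0.30, a_24 = 56/280 = 0.20, a_34 = 84/280 = 0.30, a_44 = 14/280 = 0.05
I − A =
  [   0.65    -0.40    -0.35    -0.30]
  [   0.00     0.85    -0.15    -0.20]
  [   0.00    -0.05     1.00    -0.30]
  [  -0.05    -0.25    -0.35     0.95]
Compute the cofactors C_ij = (−1)^(i+j)·(3×3 minor ij) of I−A; the adjugate is their transpose:
adj(I−A) = Cᵀ =
  [ 0.646375   0.461125   0.450625   0.443500]
  [ 0.012250   0.529000   0.139375   0.159250]
  [ 0.013250   0.084875   0.475625   0.172250]
  [ 0.042125   0.194750   0.235625   0.547625]
det(I−A) = Σ_j (I−A)_1j·C_1j = (0.65)(0.646375) + (-0.40)(0.012250) + (-0.35)(0.013250) + (-0.30)(0.042125) = 0.39796875
(I − A)⁻¹ = adj(I−A) / det(I−A) ≈
  [   1.6242     1.1587     1.1323     1.1144]
  [   0.0308     1.3293     0.3502     0.4002]
  [   0.0333     0.2133     1.1951     0.4328]
  [   0.1059     0.4894     0.5921     1.3761]
x = (I − A)⁻¹ d = adj(I−A)·d / det(I−A), with det(I−A) = 0.39796875:
  x_1 = (0.646375·120 + 0.461125·220 + 0.450625·210 + 0.443500·170) / 0.39796875 = 349.03875 / 0.39796875 ≈ 877.05
  x_2 = (0.012250·120 + 0.529000·220 + 0.139375·210 + 0.159250·170) / 0.39796875 = 174.19125 / 0.39796875 ≈ 437.70
  x_3 = (0.013250·120 + 0.084875·220 + 0.475625·210 + 0.172250·170) / 0.39796875 = 149.42625 / 0.39796875 ≈ 375.47
  x_4 = (0.042125·120 + 0.194750·220 + 0.235625·210 + 0.547625·170) / 0.39796875 = 190.4775 / 0.39796875 ≈ 478.62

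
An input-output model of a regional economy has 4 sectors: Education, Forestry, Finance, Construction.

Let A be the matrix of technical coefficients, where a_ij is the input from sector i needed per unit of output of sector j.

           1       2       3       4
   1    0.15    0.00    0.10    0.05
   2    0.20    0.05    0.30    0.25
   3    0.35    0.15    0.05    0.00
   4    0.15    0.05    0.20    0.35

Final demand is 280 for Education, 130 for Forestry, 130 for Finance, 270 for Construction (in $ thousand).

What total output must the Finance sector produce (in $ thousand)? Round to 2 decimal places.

x_3 = 369.96

I − A =
  [   0.85     0.00    -0.10    -0.05]
  [  -0.20     0.95    -0.30    -0.25]
  [  -0.35    -0.15     0.95     0.00]
  [  -0.15    -0.05    -0.20     0.65]
Compute the cofactors C_ij = (−1)^(i+j)·(3×3 minor ij) of I−A; the adjugate is their transpose:
adj(I−A) = Cᵀ =
  [ 0.538000   0.013625   0.070750   0.046625]
  [ 0.244875   0.491500   0.224750   0.207875]
  [ 0.236875   0.082625   0.506625   0.050000]
  [ 0.215875   0.066375   0.189500   0.692625]
det(I−A) = Σ_j (I−A)_1j·C_1j = (0.85)(0.538000) + (0.00)(0.244875) + (-0.10)(0.236875) + (-0.05)(0.215875) = 0.42281875
(I − A)⁻¹ = adj(I−A) / det(I−A) ≈
  [   1.2724     0.0322     0.1673     0.1103]
  [   0.5791     1.1624     0.5316     0.4916]
  [   0.5602     0.1954     1.1982     0.1183]
  [   0.5106     0.1570     0.4482     1.6381]
x = (I − A)⁻¹ d = adj(I−A)·d / det(I−A), with det(I−A) = 0.42281875:
  x_1 = (0.538000·280 + 0.013625·130 + 0.070750·130 + 0.046625·270) / 0.42281875 = 174.1975 / 0.42281875 ≈ 411.99
  x_2 = (0.244875·280 + 0.491500·130 + 0.224750·130 + 0.207875·270) / 0.42281875 = 217.80375 / 0.42281875 ≈ 515.12
  x_3 = (0.236875·280 + 0.082625·130 + 0.506625·130 + 0.050000·270) / 0.42281875 = 156.4275 / 0.42281875 ≈ 369.96
  x_4 = (0.215875·280 + 0.066375·130 + 0.189500·130 + 0.692625·270) / 0.42281875 = 280.7175 / 0.42281875 ≈ 663.92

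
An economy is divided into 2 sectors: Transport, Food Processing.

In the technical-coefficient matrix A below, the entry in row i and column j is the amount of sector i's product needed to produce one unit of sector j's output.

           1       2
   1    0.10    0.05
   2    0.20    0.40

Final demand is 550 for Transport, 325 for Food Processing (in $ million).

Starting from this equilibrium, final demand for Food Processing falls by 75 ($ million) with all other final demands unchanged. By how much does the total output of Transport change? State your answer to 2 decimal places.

Δx_1 = -7.08

I − A =
  [   0.90    -0.05]
  [  -0.20     0.60]
det(I−A) = (0.90)(0.60) − (-0.05)(-0.20) = 0.5300
adj(I−A) = [[0.60, 0.05], [0.20, 0.90]]
(I − A)⁻¹ = adj(I−A) / det(I−A) ≈
  [   1.1321     0.0943]
  [   0.3774     1.6981]
Δx = (I − A)⁻¹ Δd with Δd having -75 in the Food Processing component and 0 elsewhere.
So Δx_1 = L_12 · (-75), where L_12 = adj(I−A)_12 / det(I−A) = 0.05 / 0.5300.
Δx_1 = 0.05 × (-75) / 0.5300 = -3.75 / 0.5300 ≈ -7.08.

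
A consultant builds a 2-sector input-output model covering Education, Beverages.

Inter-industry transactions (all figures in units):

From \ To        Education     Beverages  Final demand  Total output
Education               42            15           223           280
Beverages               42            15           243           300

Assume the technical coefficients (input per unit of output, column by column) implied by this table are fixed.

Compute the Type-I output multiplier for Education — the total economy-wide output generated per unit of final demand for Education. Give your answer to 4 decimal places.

m_E = 1.3750

Technical coefficients a_ij = z_ij / X_j:
  a_EE = 42/280 = 0.15, a_BE = 42/280 = 0.15
  a_EB = 15/300 = 0.05, a_BB = 15/300 = 0.05
I − A =
  [   0.85    -0.05]
  [  -0.15     0.95]
det(I−A) = (0.85)(0.95) − (-0.05)(-0.15) = 0.8000
adj(I−A) = [[0.95, 0.05], [0.15, 0.85]]
(I − A)⁻¹ = adj(I−A) / det(I−A) ≈
  [   1.18750     0.06250]
  [   0.18750     1.06250]
The output multiplier for sector j is the column-j sum of the Leontief inverse (I − A)⁻¹ = adj(I−A) / det(I−A).
Column E of adj(I−A): (0.95, 0.15); det(I−A) = 0.8000.
m_E = (0.95 + 0.15) / 0.8000 = 1.10 / 0.8000 = 1.3750.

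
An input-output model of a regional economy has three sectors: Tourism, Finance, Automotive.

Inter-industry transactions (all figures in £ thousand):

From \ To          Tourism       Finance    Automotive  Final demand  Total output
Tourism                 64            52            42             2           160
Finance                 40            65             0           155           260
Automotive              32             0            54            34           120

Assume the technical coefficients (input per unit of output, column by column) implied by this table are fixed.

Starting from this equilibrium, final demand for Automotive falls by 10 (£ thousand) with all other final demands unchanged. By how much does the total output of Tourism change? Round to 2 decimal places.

Δx_1 = -15.67

Technical coefficients a_ij = z_ij / X_j:
  a_11 = 64/160 = 0.40, a_21 = 40/160 = 0.25, a_31 = 32/160 = 0.20
  a_12 = 52/260 = 0.20, a_22 = 65/260 = 0.25, a_32 = 0/260 = 0.00
  a_13 = 42/120 = 0.35, a_23 = 0/120 = 0.00, a_33 = 54/120 = 0.45
I − A =
  [   0.60    -0.20    -0.35]
  [  -0.25     0.75     0.00]
  [  -0.20     0.00     0.55]
Cofactors of I−A, C_ij = (−1)^(i+j)·(minor ij) (rows/columns in the sector order above):
  C_11 = (0.75)(0.55) − (0.00)(0.00) = 0.4125
  C_12 = −[(-0.25)(0.55) − (0.00)(-0.20)] = 0.1375
  C_13 = (-0.25)(0.00) − (0.75)(-0.20) = 0.1500
  C_21 = −[(-0.20)(0.55) − (-0.35)(0.00)] = 0.1100
  C_22 = (0.60)(0.55) − (-0.35)(-0.20) = 0.2600
  C_23 = −[(0.60)(0.00) − (-0.20)(-0.20)] = 0.0400
  C_31 = (-0.20)(0.00) − (-0.35)(0.75) = 0.2625
  C_32 = −[(0.60)(0.00) − (-0.35)(-0.25)] = 0.0875
  C_33 = (0.60)(0.75) − (-0.20)(-0.25) = 0.4000
det(I−A) = Σ_j (I−A)_1j·C_1j = (0.60)(0.4125) + (-0.20)(0.1375) + (-0.35)(0.1500) = 0.1675
adj(I−A) = Cᵀ =
  [ 0.4125   0.1100   0.2625]
  [ 0.1375   0.2600   0.0875]
  [ 0.1500   0.0400   0.4000]
(I − A)⁻¹ = adj(I−A) / det(I−A) ≈
  [   2.4627     0.6567     1.5672]
  [   0.8209     1.5522     0.5224]
  [   0.8955     0.2388     2.3881]
Δx = (I − A)⁻¹ Δd with Δd having -10 in the Automotive component and 0 elsewhere.
So Δx_1 = L_13 · (-10), where L_13 = adj(I−A)_13 / det(I−A) = 0.2625 / 0.1675.
Δx_1 = 0.2625 × (-10) / 0.1675 = -2.625 / 0.1675 ≈ -15.67.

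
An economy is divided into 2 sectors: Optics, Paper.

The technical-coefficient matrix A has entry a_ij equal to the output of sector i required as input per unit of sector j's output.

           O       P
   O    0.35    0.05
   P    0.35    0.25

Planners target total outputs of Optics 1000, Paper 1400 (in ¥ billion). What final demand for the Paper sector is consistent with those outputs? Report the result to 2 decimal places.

I − A =
  [   0.65    -0.05]
  [  -0.35     0.75]
d = (I − A) x:
  d_O = (+0.65)·1000 + (-0.05)·1400 = 580.00
  d_P = (-0.35)·1000 + (+0.75)·1400 = 700.00

d_P = 700.00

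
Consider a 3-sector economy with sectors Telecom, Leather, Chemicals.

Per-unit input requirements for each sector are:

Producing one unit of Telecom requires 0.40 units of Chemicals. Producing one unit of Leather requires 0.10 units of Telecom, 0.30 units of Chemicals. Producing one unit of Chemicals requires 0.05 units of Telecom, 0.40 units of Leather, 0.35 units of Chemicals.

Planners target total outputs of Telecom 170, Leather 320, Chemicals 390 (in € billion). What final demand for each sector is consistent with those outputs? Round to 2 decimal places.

d_T = 118.50, d_L = 164.00, d_C = 89.50

I − A =
  [   1.00    -0.10    -0.05]
  [   0.00     1.00    -0.40]
  [  -0.40    -0.30     0.65]
d = (I − A) x:
  d_T = (+1.00)·170 + (-0.10)·320 + (-0.05)·390 = 118.50
  d_L = (+0.00)·170 + (+1.00)·320 + (-0.40)·390 = 164.00
  d_C = (-0.40)·170 + (-0.30)·320 + (+0.65)·390 = 89.50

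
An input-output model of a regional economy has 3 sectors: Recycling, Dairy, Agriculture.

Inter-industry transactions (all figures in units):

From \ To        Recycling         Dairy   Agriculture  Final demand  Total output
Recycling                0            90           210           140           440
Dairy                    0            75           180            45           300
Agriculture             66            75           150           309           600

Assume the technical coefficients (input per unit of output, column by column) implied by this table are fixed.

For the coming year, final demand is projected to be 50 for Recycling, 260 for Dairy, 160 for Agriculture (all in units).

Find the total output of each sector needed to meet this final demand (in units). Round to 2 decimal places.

Technical coefficients a_ij = z_ij / X_j:
  a_RR = 0/440 = 0.00, a_DR = 0/440 = 0.00, a_AR = 66/440 = 0.15
  a_RD = 90/300 = 0.30, a_DD = 75/300 = 0.25, a_AD = 75/300 = 0.25
  a_RA = 210/600 = 0.35, a_DA = 180/600 = 0.30, a_AA = 150/600 = 0.25
I − A =
  [   1.00    -0.30    -0.35]
  [   0.00     0.75    -0.30]
  [  -0.15    -0.25     0.75]
Cofactors of I−A, C_ij = (−1)^(i+j)·(minor ij) (rows/columns in the sector order above):
  C_11 = (0.75)(0.75) − (-0.30)(-0.25) = 0.4875
  C_12 = −[(0.00)(0.75) − (-0.30)(-0.15)] = 0.0450
  C_13 = (0.00)(-0.25) − (0.75)(-0.15) = 0.1125
  C_21 = −[(-0.30)(0.75) − (-0.35)(-0.25)] = 0.3125
  C_22 = (1.00)(0.75) − (-0.35)(-0.15) = 0.6975
  C_23 = −[(1.00)(-0.25) − (-0.30)(-0.15)] = 0.2950
  C_31 = (-0.30)(-0.30) − (-0.35)(0.75) = 0.3525
  C_32 = −[(1.00)(-0.30) − (-0.35)(0.00)] = 0.3000
  C_33 = (1.00)(0.75) − (-0.30)(0.00) = 0.7500
det(I−A) = Σ_j (I−A)_1j·C_1j = (1.00)(0.4875) + (-0.30)(0.0450) + (-0.35)(0.1125) = 0.434625
adj(I−A) = Cᵀ =
  [ 0.4875   0.3125   0.3525]
  [ 0.0450   0.6975   0.3000]
  [ 0.1125   0.2950   0.7500]
(I − A)⁻¹ = adj(I−A) / det(I−A) ≈
  [   1.1217     0.7190     0.8110]
  [   0.1035     1.6048     0.6903]
  [   0.2588     0.6787     1.7256]
x = (I − A)⁻¹ d = adj(I−A)·d / det(I−A), with det(I−A) = 0.434625:
  x_R = (0.4875·50 + 0.3125·260 + 0.3525·160) / 0.434625 = 162.025 / 0.434625 ≈ 372.79
  x_D = (0.0450·50 + 0.6975·260 + 0.3000·160) / 0.434625 = 231.60 / 0.434625 ≈ 532.87
  x_A = (0.1125·50 + 0.2950·260 + 0.7500·160) / 0.434625 = 202.325 / 0.434625 ≈ 465.52

x_R = 372.79, x_D = 532.87, x_A = 465.52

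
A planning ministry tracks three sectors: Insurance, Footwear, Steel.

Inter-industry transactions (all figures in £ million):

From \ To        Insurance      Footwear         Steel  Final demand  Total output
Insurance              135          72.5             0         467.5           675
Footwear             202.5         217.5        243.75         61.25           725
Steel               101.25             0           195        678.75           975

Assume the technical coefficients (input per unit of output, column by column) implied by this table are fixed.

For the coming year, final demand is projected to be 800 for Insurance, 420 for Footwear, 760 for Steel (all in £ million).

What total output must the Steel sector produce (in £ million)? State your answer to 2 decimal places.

Technical coefficients a_ij = z_ij / X_j:
  a_II = 135/675 = 0.20, a_FI = 202.5/675 = 0.30, a_SI = 101.25/675 = 0.15
  a_IF = 72.5/725 = 0.10, a_FF = 217.5/725 = 0.30, a_SF = 0/725 = 0.00
  a_IS = 0/975 = 0.00, a_FS = 243.75/975 = 0.25, a_SS = 195/975 = 0.20
I − A =
  [   0.80    -0.10     0.00]
  [  -0.30     0.70    -0.25]
  [  -0.15     0.00     0.80]
Cofactors of I−A, C_ij = (−1)^(i+j)·(minor ij) (rows/columns in the sector order above):
  C_11 = (0.70)(0.80) − (-0.25)(0.00) = 0.5600
  C_12 = −[(-0.30)(0.80) − (-0.25)(-0.15)] = 0.2775
  C_13 = (-0.30)(0.00) − (0.70)(-0.15) = 0.1050
  C_21 = −[(-0.10)(0.80) − (0.00)(0.00)] = 0.0800
  C_22 = (0.80)(0.80) − (0.00)(-0.15) = 0.6400
  C_23 = −[(0.80)(0.00) − (-0.10)(-0.15)] = 0.0150
  C_31 = (-0.10)(-0.25) − (0.00)(0.70) = 0.0250
  C_32 = −[(0.80)(-0.25) − (0.00)(-0.30)] = 0.2000
  C_33 = (0.80)(0.70) − (-0.10)(-0.30) = 0.5300
det(I−A) = Σ_j (I−A)_1j·C_1j = (0.80)(0.5600) + (-0.10)(0.2775) + (0.00)(0.1050) = 0.42025
adj(I−A) = Cᵀ =
  [ 0.5600   0.0800   0.0250]
  [ 0.2775   0.6400   0.2000]
  [ 0.1050   0.0150   0.5300]
(I − A)⁻¹ = adj(I−A) / det(I−A) ≈
  [   1.3325     0.1904     0.0595]
  [   0.6603     1.5229     0.4759]
  [   0.2499     0.0357     1.2612]
x = (I − A)⁻¹ d = adj(I−A)·d / det(I−A), with det(I−A) = 0.42025:
  x_I = (0.5600·800 + 0.0800·420 + 0.0250·760) / 0.42025 = 500.60 / 0.42025 ≈ 1191.20
  x_F = (0.2775·800 + 0.6400·420 + 0.2000·760) / 0.42025 = 642.80 / 0.42025 ≈ 1529.57
  x_S = (0.1050·800 + 0.0150·420 + 0.5300·760) / 0.42025 = 493.10 / 0.42025 ≈ 1173.35

x_S = 1173.35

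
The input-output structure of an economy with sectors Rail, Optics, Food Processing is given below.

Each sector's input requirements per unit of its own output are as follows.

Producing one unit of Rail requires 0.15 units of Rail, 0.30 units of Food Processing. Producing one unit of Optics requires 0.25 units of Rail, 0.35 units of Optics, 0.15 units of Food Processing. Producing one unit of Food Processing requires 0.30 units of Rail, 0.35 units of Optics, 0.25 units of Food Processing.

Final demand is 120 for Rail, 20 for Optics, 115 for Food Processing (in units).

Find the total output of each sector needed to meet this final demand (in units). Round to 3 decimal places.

I − A =
  [   0.85    -0.25    -0.30]
  [   0.00     0.65    -0.35]
  [  -0.30    -0.15     0.75]
Cofactors of I−A, C_ij = (−1)^(i+j)·(minor ij) (rows/columns in the sector order above):
  C_11 = (0.65)(0.75) − (-0.35)(-0.15) = 0.4350
  C_12 = −[(0.00)(0.75) − (-0.35)(-0.30)] = 0.1050
  C_13 = (0.00)(-0.15) − (0.65)(-0.30) = 0.1950
  C_21 = −[(-0.25)(0.75) − (-0.30)(-0.15)] = 0.2325
  C_22 = (0.85)(0.75) − (-0.30)(-0.30) = 0.5475
  C_23 = −[(0.85)(-0.15) − (-0.25)(-0.30)] = 0.2025
  C_31 = (-0.25)(-0.35) − (-0.30)(0.65) = 0.2825
  C_32 = −[(0.85)(-0.35) − (-0.30)(0.00)] = 0.2975
  C_33 = (0.85)(0.65) − (-0.25)(0.00) = 0.5525
det(I−A) = Σ_j (I−A)_1j·C_1j = (0.85)(0.4350) + (-0.25)(0.1050) + (-0.30)(0.1950) = 0.2850
adj(I−A) = Cᵀ =
  [ 0.4350   0.2325   0.2825]
  [ 0.1050   0.5475   0.2975]
  [ 0.1950   0.2025   0.5525]
(I − A)⁻¹ = adj(I−A) / det(I−A) ≈
  [   1.5263     0.8158     0.9912]
  [   0.3684     1.9211     1.0439]
  [   0.6842     0.7105     1.9386]
x = (I − A)⁻¹ d = adj(I−A)·d / det(I−A), with det(I−A) = 0.2850:
  x_R = (0.4350·120 + 0.2325·20 + 0.2825·115) / 0.2850 = 89.3375 / 0.2850 ≈ 313.465
  x_O = (0.1050·120 + 0.5475·20 + 0.2975·115) / 0.2850 = 57.7625 / 0.2850 ≈ 202.675
  x_F = (0.1950·120 + 0.2025·20 + 0.5525·115) / 0.2850 = 90.9875 / 0.2850 ≈ 319.254

x_R = 313.465, x_O = 202.675, x_F = 319.254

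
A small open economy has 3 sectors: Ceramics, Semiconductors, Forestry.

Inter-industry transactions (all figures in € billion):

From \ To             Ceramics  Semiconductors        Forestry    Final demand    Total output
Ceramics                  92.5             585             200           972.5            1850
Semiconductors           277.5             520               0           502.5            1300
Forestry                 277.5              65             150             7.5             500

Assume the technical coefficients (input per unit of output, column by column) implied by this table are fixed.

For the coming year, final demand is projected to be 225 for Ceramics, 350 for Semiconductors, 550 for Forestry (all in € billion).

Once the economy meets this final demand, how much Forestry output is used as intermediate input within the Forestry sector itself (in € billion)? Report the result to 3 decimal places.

Technical coefficients a_ij = z_ij / X_j:
  a_CC = 92.5/1850 = 0.05, a_SC = 277.5/1850 = 0.15, a_FC = 277.5/1850 = 0.15
  a_CS = 585/1300 = 0.45, a_SS = 520/1300 = 0.40, a_FS = 65/1300 = 0.05
  a_CF = 200/500 = 0.40, a_SF = 0/500 = 0.00, a_FF = 150/500 = 0.30
I − A =
  [   0.95    -0.45    -0.40]
  [  -0.15     0.60     0.00]
  [  -0.15    -0.05     0.70]
Cofactors of I−A, C_ij = (−1)^(i+j)·(minor ij) (rows/columns in the sector order above):
  C_11 = (0.60)(0.70) − (0.00)(-0.05) = 0.4200
  C_12 = −[(-0.15)(0.70) − (0.00)(-0.15)] = 0.1050
  C_13 = (-0.15)(-0.05) − (0.60)(-0.15) = 0.0975
  C_21 = −[(-0.45)(0.70) − (-0.40)(-0.05)] = 0.3350
  C_22 = (0.95)(0.70) − (-0.40)(-0.15) = 0.6050
  C_23 = −[(0.95)(-0.05) − (-0.45)(-0.15)] = 0.1150
  C_31 = (-0.45)(0.00) − (-0.40)(0.60) = 0.2400
  C_32 = −[(0.95)(0.00) − (-0.40)(-0.15)] = 0.0600
  C_33 = (0.95)(0.60) − (-0.45)(-0.15) = 0.5025
det(I−A) = Σ_j (I−A)_1j·C_1j = (0.95)(0.4200) + (-0.45)(0.1050) + (-0.40)(0.0975) = 0.31275
adj(I−A) = Cᵀ =
  [ 0.4200   0.3350   0.2400]
  [ 0.1050   0.6050   0.0600]
  [ 0.0975   0.1150   0.5025]
(I − A)⁻¹ = adj(I−A) / det(I−A) ≈
  [   1.3429     1.0711     0.7674]
  [   0.3357     1.9345     0.1918]
  [   0.3118     0.3677     1.6067]
First solve x = (I − A)⁻¹ d = adj(I−A)·d / det(I−A); in particular x_F = (0.0975·225 + 0.1150·350 + 0.5025·550) / 0.31275 = 338.5625 / 0.31275 ≈ 1082.53397.
Intermediate flow from F to F: z_FF = a_FF · x_F = 0.30 × 338.5625 / 0.31275 = 101.56875 / 0.31275 ≈ 324.760.

z_FF = 324.760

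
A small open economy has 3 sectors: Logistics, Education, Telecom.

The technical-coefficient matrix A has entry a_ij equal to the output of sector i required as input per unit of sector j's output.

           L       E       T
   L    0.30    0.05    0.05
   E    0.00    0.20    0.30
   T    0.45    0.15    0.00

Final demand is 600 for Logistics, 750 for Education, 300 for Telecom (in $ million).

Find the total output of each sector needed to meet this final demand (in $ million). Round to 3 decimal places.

I − A =
  [   0.70    -0.05    -0.05]
  [   0.00     0.80    -0.30]
  [  -0.45    -0.15     1.00]
Cofactors of I−A, C_ij = (−1)^(i+j)·(minor ij) (rows/columns in the sector order above):
  C_11 = (0.80)(1.00) − (-0.30)(-0.15) = 0.7550
  C_12 = −[(0.00)(1.00) − (-0.30)(-0.45)] = 0.1350
  C_13 = (0.00)(-0.15) − (0.80)(-0.45) = 0.3600
  C_21 = −[(-0.05)(1.00) − (-0.05)(-0.15)] = 0.0575
  C_22 = (0.70)(1.00) − (-0.05)(-0.45) = 0.6775
  C_23 = −[(0.70)(-0.15) − (-0.05)(-0.45)] = 0.1275
  C_31 = (-0.05)(-0.30) − (-0.05)(0.80) = 0.0550
  C_32 = −[(0.70)(-0.30) − (-0.05)(0.00)] = 0.2100
  C_33 = (0.70)(0.80) − (-0.05)(0.00) = 0.5600
det(I−A) = Σ_j (I−A)_1j·C_1j = (0.70)(0.7550) + (-0.05)(0.1350) + (-0.05)(0.3600) = 0.50375
adj(I−A) = Cᵀ =
  [ 0.7550   0.0575   0.0550]
  [ 0.1350   0.6775   0.2100]
  [ 0.3600   0.1275   0.5600]
(I − A)⁻¹ = adj(I−A) / det(I−A) ≈
  [   1.4988     0.1141     0.1092]
  [   0.2680     1.3449     0.4169]
  [   0.7146     0.2531     1.1117]
x = (I − A)⁻¹ d = adj(I−A)·d / det(I−A), with det(I−A) = 0.50375:
  x_L = (0.7550·600 + 0.0575·750 + 0.0550·300) / 0.50375 = 512.625 / 0.50375 ≈ 1017.618
  x_E = (0.1350·600 + 0.6775·750 + 0.2100·300) / 0.50375 = 652.125 / 0.50375 ≈ 1294.541
  x_T = (0.3600·600 + 0.1275·750 + 0.5600·300) / 0.50375 = 479.625 / 0.50375 ≈ 952.109

x_L = 1017.618, x_E = 1294.541, x_T = 952.109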